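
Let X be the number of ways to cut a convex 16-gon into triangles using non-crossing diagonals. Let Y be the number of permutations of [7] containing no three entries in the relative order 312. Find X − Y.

Triangulations of a convex m-gon are counted by C_{m−2}; with m = 16 this is C_14. So X = C_14 = 2674440.
For any fixed pattern of length 3, the pattern-avoiding permutations of [7] number C_7. So Y = C_7 = 429.
X − Y = 2674440 − 429 = 2674011.

2674011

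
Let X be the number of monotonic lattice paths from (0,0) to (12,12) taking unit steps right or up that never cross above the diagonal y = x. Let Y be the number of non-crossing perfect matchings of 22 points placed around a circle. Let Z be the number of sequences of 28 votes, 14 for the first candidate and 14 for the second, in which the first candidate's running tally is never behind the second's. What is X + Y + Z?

Sub-diagonal monotone paths from (0,0) to (12,12) biject with Dyck paths of semilength 12, giving C_12. So X = C_12 = 208012.
Pairing 22 circle points by 11 non-crossing chords gives C_11 matchings. So Y = C_11 = 58786.
Ballot sequences with n votes each where one side never trails are Dyck words, counted by C_n; here n = 14. So Z = C_14 = 2674440.
X + Y + Z = 208012 + 58786 + 2674440 = 2941238.

2941238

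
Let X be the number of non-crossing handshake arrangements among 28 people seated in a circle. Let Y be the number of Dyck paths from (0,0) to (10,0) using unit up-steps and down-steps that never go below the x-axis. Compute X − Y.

Non-crossing handshake pairings of 2n people are counted by C_n; 28 people gives n = 14. So X = C_14 = 2674440.
A Dyck path with 5 up-steps and 5 down-steps has semilength 5, so there are C_5 of them. So Y = C_5 = 42.
X − Y = 2674440 − 42 = 2674398.

2674398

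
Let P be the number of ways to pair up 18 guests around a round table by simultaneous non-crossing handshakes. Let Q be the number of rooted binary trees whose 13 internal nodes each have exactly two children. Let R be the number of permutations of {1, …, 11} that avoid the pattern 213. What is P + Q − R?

Non-crossing handshake pairings of 2n people are counted by C_n; 18 people gives n = 9. So P = C_9 = 4862.
The number of full binary trees on 13 internal nodes is the Catalan number C_13. So Q = C_13 = 742900.
Permutations of [n] avoiding any single length-3 pattern are counted by C_n; here n = 11. So R = C_11 = 58786.
P + Q − R = 4862 + 742900 − 58786 = 688976.

688976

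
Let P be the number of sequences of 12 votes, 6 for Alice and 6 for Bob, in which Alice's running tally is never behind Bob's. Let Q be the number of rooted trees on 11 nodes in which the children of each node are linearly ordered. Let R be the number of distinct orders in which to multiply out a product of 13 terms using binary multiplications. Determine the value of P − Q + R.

Reading a vote for the leader as '(' and for the other as ')' turns such a sequence into a balanced string of 6 pairs, so the count is C_6. So P = C_6 = 132.
Rooted ordered (plane) trees on m nodes have m−1 edges and are counted by C_{m−1}; m = 11 gives C_10. So Q = C_10 = 16796.
Parenthesizations of m factors correspond to full binary trees with m leaves, counted by C_{m−1}; m = 13 gives C_12. So R = C_12 = 208012.
P − Q + R = 132 − 16796 + 208012 = 191348.

191348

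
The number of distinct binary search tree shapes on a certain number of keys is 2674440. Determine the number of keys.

14

Binary search tree shapes on n keys are counted by C_n, and C_14 = 2674440.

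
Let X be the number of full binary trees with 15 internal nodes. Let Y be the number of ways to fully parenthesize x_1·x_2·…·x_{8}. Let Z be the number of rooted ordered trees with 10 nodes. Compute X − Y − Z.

Full binary trees with n internal nodes are counted by C_n; here n = 15. So X = C_15 = 9694845.
Bracketing 8 factors into binary products is counted by C_{8−1} = C_7. So Y = C_7 = 429.
Rooted ordered (plane) trees on m nodes have m−1 edges and are counted by C_{m−1}; m = 10 gives C_9. So Z = C_9 = 4862.
X − Y − Z = 9694845 − 429 − 4862 = 9689554.

9689554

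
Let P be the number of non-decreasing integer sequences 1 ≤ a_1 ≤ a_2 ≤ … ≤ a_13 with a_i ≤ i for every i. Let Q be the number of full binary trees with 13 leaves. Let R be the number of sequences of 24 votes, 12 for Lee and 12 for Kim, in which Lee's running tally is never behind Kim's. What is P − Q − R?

326876

Weakly increasing sequences with a_i ≤ i biject with Dyck paths of semilength 13, so there are C_13. So P = C_13 = 742900.
Full binary trees with 13 leaves have 13−1 = 12 internal nodes, so there are C_12 of them. So Q = C_12 = 208012.
Ballot sequences with n votes each where one side never trails are Dyck words, counted by C_n; here n = 12. So R = C_12 = 208012.
P − Q − R = 742900 − 208012 − 208012 = 326876.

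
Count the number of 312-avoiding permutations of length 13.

742900

For any fixed pattern of length 3, the pattern-avoiding permutations of [13] number C_13.
C_13 = C(26,13)/14 = 10400600/14 = 742900.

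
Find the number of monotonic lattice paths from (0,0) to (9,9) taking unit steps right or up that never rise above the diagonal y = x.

Sub-diagonal monotone paths from (0,0) to (9,9) biject with Dyck paths of semilength 9, giving C_9.
C_9 = C_8 · 2(2·8+1)/(8+2) = 1430 · 34/10 = 4862.

4862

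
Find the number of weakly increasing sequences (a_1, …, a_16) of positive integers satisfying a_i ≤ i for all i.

35357670

Weakly increasing sequences with a_i ≤ i biject with Dyck paths of semilength 16, so there are C_16.
C_16 = C(32,16)/17 = 601080390/17 = 35357670.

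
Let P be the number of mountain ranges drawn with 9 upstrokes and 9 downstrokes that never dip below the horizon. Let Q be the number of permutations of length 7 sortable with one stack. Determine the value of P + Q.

A Dyck path with 9 up-steps and 9 down-steps has semilength 9, so there are C_9 of them. So P = C_9 = 4862.
By Knuth's characterisation, the stack-sortable permutations of length 7 are the 231-avoiders, numbering C_7. So Q = C_7 = 429.
P + Q = 4862 + 429 = 5291.

5291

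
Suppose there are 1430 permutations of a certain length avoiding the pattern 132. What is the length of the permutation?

Permutations of [n] avoiding a fixed length-3 pattern are counted by C_n. The Catalan number equal to 1430 is C_8.

8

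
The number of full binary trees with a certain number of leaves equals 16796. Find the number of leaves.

11

Full binary trees with L leaves are counted by C_{L−1}; 16796 = C_10.
So the index is 10, and the number of leaves is 10 + 1 = 11.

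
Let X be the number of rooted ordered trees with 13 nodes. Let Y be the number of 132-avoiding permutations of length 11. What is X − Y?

149226

A rooted plane tree on 13 nodes has 12 edges, and such trees are counted by C_12. So X = C_12 = 208012.
For any fixed pattern of length 3, the pattern-avoiding permutations of [11] number C_11. So Y = C_11 = 58786.
X − Y = 208012 − 58786 = 149226.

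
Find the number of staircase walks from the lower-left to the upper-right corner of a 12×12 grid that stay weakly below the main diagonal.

208012

Sub-diagonal monotone paths from (0,0) to (12,12) biject with Dyck paths of semilength 12, giving C_12.
C_12 = C(24,12)/13 = 2704156/13 = 208012.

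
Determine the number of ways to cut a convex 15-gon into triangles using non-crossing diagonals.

742900

The number of triangulations of a 15-gon is the Catalan number C_13 (index = sides − 2).
C_13 = C(26,13)/14 = 10400600/14 = 742900.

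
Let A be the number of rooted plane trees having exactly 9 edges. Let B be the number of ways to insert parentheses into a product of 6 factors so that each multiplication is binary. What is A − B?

4820

A rooted plane tree with 9 edges has 10 nodes, and the count is C_9. So A = C_9 = 4862.
Parenthesizations of m factors correspond to full binary trees with m leaves, counted by C_{m−1}; m = 6 gives C_5. So B = C_5 = 42.
A − B = 4862 − 42 = 4820.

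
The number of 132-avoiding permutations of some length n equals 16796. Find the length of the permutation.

10

Permutations of [n] avoiding a fixed length-3 pattern are counted by C_n, and C_10 = 16796.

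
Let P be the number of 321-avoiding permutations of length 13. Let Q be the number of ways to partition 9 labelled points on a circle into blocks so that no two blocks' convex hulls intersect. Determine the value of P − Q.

For any fixed pattern of length 3, the pattern-avoiding permutations of [13] number C_13. So P = C_13 = 742900.
The non-crossing partitions of [9] form a lattice of size C_9. So Q = C_9 = 4862.
P − Q = 742900 − 4862 = 738038.

738038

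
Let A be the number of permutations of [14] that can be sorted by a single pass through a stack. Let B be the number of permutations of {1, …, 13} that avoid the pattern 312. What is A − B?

1931540

Stack-sortable permutations are exactly the 231-avoiding ones, counted by C_n; here n = 14. So A = C_14 = 2674440.
For any fixed pattern of length 3, the pattern-avoiding permutations of [13] number C_13. So B = C_13 = 742900.
A − B = 2674440 − 742900 = 1931540.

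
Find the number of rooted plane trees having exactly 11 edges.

Rooted ordered trees with n edges are counted by C_n; here n = 11.
C_11 = C_10 · 2(2·10+1)/(10+2) = 16796 · 42/12 = 58786.

58786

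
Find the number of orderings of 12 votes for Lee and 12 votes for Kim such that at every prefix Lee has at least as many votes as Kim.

Ballot sequences with n votes each where one side never trails are Dyck words, counted by C_n; here n = 12.
C_12 = C(24,12)/13 = 2704156/13 = 208012.

208012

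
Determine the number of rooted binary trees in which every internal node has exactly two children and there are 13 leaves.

A full binary tree with L leaves has L−1 internal nodes and is counted by C_{L−1}; L = 13 gives C_12.
C_12 = 208012.

208012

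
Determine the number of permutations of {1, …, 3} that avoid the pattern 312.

Permutations of [n] avoiding any single length-3 pattern are counted by C_n; here n = 3.
C_3 = C(6,3)/4 = 20/4 = 5.

5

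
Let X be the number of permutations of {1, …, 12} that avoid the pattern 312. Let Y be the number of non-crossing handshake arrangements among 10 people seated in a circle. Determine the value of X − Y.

207970

Permutations of [n] avoiding any single length-3 pattern are counted by C_n; here n = 12. So X = C_12 = 208012.
With 10 = 2·5 people, non-crossing handshake pairings are non-crossing perfect matchings on a circle, counted by C_5. So Y = C_5 = 42.
X − Y = 208012 − 42 = 207970.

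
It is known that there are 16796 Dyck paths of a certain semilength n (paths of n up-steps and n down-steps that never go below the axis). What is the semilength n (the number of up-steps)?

Dyck paths of semilength n are counted by C_n, and C_10 = 16796.

10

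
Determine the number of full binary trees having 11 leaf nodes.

16796

Full binary trees with 11 leaves have 11−1 = 10 internal nodes, so there are C_10 of them.
C_10 = C(20,10)/11 = 184756/11 = 16796.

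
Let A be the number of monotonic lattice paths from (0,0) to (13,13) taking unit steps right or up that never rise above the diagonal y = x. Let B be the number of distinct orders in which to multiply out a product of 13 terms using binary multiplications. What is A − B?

Monotone paths in an n×n grid that stay weakly below the diagonal are counted by C_n; here n = 13. So A = C_13 = 742900.
Ways to associate a product of 13 factors correspond to binary trees on 13 leaves, so the count is C_12. So B = C_12 = 208012.
A − B = 742900 − 208012 = 534888.

534888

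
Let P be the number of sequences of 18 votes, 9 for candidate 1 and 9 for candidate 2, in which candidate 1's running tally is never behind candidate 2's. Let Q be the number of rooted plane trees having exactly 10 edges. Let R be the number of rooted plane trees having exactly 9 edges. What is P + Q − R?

Ballot sequences with n votes each where one side never trails are Dyck words, counted by C_n; here n = 9. So P = C_9 = 4862.
A rooted plane tree with 10 edges has 11 nodes, and the count is C_10. So Q = C_10 = 16796.
Rooted ordered trees with n edges are counted by C_n; here n = 9. So R = C_9 = 4862.
P + Q − R = 4862 + 16796 − 4862 = 16796.

16796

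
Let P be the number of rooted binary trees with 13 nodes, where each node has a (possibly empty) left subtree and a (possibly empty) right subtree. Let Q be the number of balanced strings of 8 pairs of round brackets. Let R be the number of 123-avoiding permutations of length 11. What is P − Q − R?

Rooted binary trees with 13 nodes (each child slot possibly empty) number C_13. So P = C_13 = 742900.
With 8 pairs the number of balanced bracket strings is the Catalan number C_8. So Q = C_8 = 1430.
Permutations of [n] avoiding any single length-3 pattern are counted by C_n; here n = 11. So R = C_11 = 58786.
P − Q − R = 742900 − 1430 − 58786 = 682684.

682684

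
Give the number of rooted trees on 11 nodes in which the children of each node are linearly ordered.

16796

A rooted plane tree on 11 nodes has 10 edges, and such trees are counted by C_10.
C_10 = C_9 · 2(2·9+1)/(9+2) = 4862 · 38/11 = 16796.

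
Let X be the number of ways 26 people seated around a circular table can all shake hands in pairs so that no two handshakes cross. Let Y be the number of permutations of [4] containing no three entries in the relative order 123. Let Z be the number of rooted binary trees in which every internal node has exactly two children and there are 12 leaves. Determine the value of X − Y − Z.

684100

With 26 = 2·13 people, non-crossing handshake pairings are non-crossing perfect matchings on a circle, counted by C_13. So X = C_13 = 742900.
For any fixed pattern of length 3, the pattern-avoiding permutations of [4] number C_4. So Y = C_4 = 14.
A full binary tree with L leaves has L−1 internal nodes and is counted by C_{L−1}; L = 12 gives C_11. So Z = C_11 = 58786.
X − Y − Z = 742900 − 14 − 58786 = 684100.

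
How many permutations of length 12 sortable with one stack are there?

By Knuth's characterisation, the stack-sortable permutations of length 12 are the 231-avoiders, numbering C_12.
C_12 = C(24,12)/13 = 2704156/13 = 208012.

208012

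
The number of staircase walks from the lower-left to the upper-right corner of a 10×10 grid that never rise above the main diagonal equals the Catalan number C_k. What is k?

Sub-diagonal monotone paths from (0,0) to (10,10) biject with Dyck paths of semilength 10, giving C_10.

10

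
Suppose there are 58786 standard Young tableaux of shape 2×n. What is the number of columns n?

11

Standard Young tableaux of shape 2×n are counted by C_n. The Catalan number equal to 58786 is C_11.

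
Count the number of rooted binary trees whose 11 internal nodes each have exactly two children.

The number of full binary trees on 11 internal nodes is the Catalan number C_11.
C_11 = C_10 · 2(2·10+1)/(10+2) = 16796 · 42/12 = 58786.

58786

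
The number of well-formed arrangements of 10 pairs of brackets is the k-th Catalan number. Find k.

With 10 pairs the number of balanced bracket strings is the Catalan number C_10.

10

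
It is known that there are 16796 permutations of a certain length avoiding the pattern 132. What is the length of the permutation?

10

Permutations of [n] avoiding a fixed length-3 pattern are counted by C_n. Since C_10 = 16796, the index is 10.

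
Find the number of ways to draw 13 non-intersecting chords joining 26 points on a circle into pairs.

742900

Pairing 26 circle points by 13 non-crossing chords gives C_13 matchings.
C_13 = C(26,13)/14 = 10400600/14 = 742900.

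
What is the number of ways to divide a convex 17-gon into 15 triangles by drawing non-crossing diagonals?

A convex 17-gon is triangulated into 15 triangles, and the number of such triangulations is the Catalan number C_{17−2} = C_15.
C_15 = C(30,15)/16 = 155117520/16 = 9694845.

9694845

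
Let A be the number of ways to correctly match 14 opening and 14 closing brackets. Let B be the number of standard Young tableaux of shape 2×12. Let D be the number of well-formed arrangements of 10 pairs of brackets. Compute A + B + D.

A balanced arrangement of 14 bracket pairs is a Dyck word of semilength 14, so the count is C_14. So A = C_14 = 2674440.
Standard Young tableaux of shape 2×n are counted by C_n; here n = 12. So B = C_12 = 208012.
A balanced arrangement of 10 bracket pairs is a Dyck word of semilength 10, so the count is C_10. So D = C_10 = 16796.
A + B + D = 2674440 + 208012 + 16796 = 2899248.

2899248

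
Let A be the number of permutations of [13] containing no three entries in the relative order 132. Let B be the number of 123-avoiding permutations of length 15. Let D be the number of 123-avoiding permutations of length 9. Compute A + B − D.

Permutations of [n] avoiding any single length-3 pattern are counted by C_n; here n = 13. So A = C_13 = 742900.
For any fixed pattern of length 3, the pattern-avoiding permutations of [15] number C_15. So B = C_15 = 9694845.
Permutations of [n] avoiding any single length-3 pattern are counted by C_n; here n = 9. So D = C_9 = 4862.
A + B − D = 742900 + 9694845 − 4862 = 10432883.

10432883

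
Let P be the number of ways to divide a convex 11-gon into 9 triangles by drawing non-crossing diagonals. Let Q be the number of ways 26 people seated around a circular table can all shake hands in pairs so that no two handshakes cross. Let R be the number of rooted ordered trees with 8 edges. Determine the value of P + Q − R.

The number of triangulations of an 11-gon is the Catalan number C_9 (index = sides − 2). So P = C_9 = 4862.
Non-crossing handshake pairings of 2n people are counted by C_n; 26 people gives n = 13. So Q = C_13 = 742900.
A rooted plane tree with 8 edges has 9 nodes, and the count is C_8. So R = C_8 = 1430.
P + Q − R = 4862 + 742900 − 1430 = 746332.

746332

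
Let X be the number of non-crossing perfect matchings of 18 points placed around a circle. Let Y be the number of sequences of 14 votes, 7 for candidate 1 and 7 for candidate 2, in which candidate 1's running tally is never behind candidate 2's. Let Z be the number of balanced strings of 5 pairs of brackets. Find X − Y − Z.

Pairing 18 circle points by 9 non-crossing chords gives C_9 matchings. So X = C_9 = 4862.
Reading a vote for the leader as '(' and for the other as ')' turns such a sequence into a balanced string of 7 pairs, so the count is C_7. So Y = C_7 = 429.
With 5 pairs the number of balanced bracket strings is the Catalan number C_5. So Z = C_5 = 42.
X − Y − Z = 4862 − 429 − 42 = 4391.

4391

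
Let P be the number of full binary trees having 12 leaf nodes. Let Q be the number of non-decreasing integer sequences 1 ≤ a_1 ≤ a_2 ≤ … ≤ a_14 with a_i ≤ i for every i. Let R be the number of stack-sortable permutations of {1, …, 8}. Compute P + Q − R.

2731796

A full binary tree with L leaves has L−1 internal nodes and is counted by C_{L−1}; L = 12 gives C_11. So P = C_11 = 58786.
Weakly increasing sequences with a_i ≤ i biject with Dyck paths of semilength 14, so there are C_14. So Q = C_14 = 2674440.
By Knuth's characterisation, the stack-sortable permutations of length 8 are the 231-avoiders, numbering C_8. So R = C_8 = 1430.
P + Q − R = 58786 + 2674440 − 1430 = 2731796.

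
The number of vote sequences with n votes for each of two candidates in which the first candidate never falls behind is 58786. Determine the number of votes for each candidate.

11

Such ballot sequences with n votes each are counted by C_n, and C_11 = 58786.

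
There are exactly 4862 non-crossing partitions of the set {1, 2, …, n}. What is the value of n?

9

Non-crossing partitions of [n] are counted by C_n, and C_9 = 4862.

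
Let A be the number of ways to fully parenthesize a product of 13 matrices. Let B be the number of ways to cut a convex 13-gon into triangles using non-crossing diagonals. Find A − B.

Bracketing 13 factors into binary products is counted by C_{13−1} = C_12. So A = C_12 = 208012.
Triangulations of a convex m-gon are counted by C_{m−2}; with m = 13 this is C_11. So B = C_11 = 58786.
A − B = 208012 − 58786 = 149226.

149226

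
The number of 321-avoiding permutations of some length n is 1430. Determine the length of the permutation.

8

Permutations of [n] avoiding a fixed length-3 pattern are counted by C_n. Since C_8 = 1430, the index is 8.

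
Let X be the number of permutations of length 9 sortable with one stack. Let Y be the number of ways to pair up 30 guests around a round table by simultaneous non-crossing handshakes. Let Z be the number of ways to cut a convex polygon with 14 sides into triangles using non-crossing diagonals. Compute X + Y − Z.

9491695

Stack-sortable permutations are exactly the 231-avoiding ones, counted by C_n; here n = 9. So X = C_9 = 4862.
Non-crossing handshake pairings of 2n people are counted by C_n; 30 people gives n = 15. So Y = C_15 = 9694845.
A convex 14-gon is triangulated into 12 triangles, and the number of such triangulations is the Catalan number C_{14−2} = C_12. So Z = C_12 = 208012.
X + Y − Z = 4862 + 9694845 − 208012 = 9491695.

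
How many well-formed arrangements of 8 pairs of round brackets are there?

Balanced strings of n pairs of brackets are counted by C_n; here n = 8.
C_8 = 1430.

1430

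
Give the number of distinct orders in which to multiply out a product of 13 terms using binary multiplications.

Parenthesizations of m factors correspond to full binary trees with m leaves, counted by C_{m−1}; m = 13 gives C_12.
C_12 = C_11 · 2(2·11+1)/(11+2) = 58786 · 46/13 = 208012.

208012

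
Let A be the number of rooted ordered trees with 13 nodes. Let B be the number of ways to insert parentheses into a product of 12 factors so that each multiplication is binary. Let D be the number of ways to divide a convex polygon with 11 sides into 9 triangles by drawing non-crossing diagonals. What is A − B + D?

Rooted ordered (plane) trees on m nodes have m−1 edges and are counted by C_{m−1}; m = 13 gives C_12. So A = C_12 = 208012.
Ways to associate a product of 12 factors correspond to binary trees on 12 leaves, so the count is C_11. So B = C_11 = 58786.
The number of triangulations of an 11-gon is the Catalan number C_9 (index = sides − 2). So D = C_9 = 4862.
A − B + D = 208012 − 58786 + 4862 = 154088.

154088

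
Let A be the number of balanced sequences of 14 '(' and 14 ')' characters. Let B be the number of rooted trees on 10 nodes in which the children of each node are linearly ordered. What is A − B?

A balanced arrangement of 14 bracket pairs is a Dyck word of semilength 14, so the count is C_14. So A = C_14 = 2674440.
A rooted plane tree on 10 nodes has 9 edges, and such trees are counted by C_9. So B = C_9 = 4862.
A − B = 2674440 − 4862 = 2669578.

2669578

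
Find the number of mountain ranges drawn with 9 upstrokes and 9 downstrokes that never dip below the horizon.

Paths of 9 up- and 9 down-steps that never dip below the axis are Dyck paths; their count is C_9.
C_9 = C(18,9)/10 = 48620/10 = 4862.

4862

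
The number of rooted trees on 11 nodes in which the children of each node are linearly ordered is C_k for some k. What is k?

A rooted plane tree on 11 nodes has 10 edges, and such trees are counted by C_10.

10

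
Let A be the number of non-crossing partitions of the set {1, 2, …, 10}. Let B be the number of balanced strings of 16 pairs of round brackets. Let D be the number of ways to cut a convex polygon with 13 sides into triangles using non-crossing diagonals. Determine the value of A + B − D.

35315680

The non-crossing partitions of [10] form a lattice of size C_10. So A = C_10 = 16796.
A balanced arrangement of 16 bracket pairs is a Dyck word of semilength 16, so the count is C_16. So B = C_16 = 35357670.
A convex 13-gon is triangulated into 11 triangles, and the number of such triangulations is the Catalan number C_{13−2} = C_11. So D = C_11 = 58786.
A + B − D = 16796 + 35357670 − 58786 = 35315680.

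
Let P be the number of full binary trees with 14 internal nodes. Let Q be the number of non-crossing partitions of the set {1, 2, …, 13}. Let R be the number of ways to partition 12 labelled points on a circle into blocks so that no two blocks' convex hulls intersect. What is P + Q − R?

3209328

Full binary trees with n internal nodes are counted by C_n; here n = 14. So P = C_14 = 2674440.
The non-crossing partitions of [13] form a lattice of size C_13. So Q = C_13 = 742900.
The non-crossing partitions of [12] form a lattice of size C_12. So R = C_12 = 208012.
P + Q − R = 2674440 + 742900 − 208012 = 3209328.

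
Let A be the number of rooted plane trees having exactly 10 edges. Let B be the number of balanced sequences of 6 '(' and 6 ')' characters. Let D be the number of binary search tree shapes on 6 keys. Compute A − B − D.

A rooted plane tree with 10 edges has 11 nodes, and the count is C_10. So A = C_10 = 16796.
With 6 pairs the number of balanced bracket strings is the Catalan number C_6. So B = C_6 = 132.
Binary trees (left/right distinguished) on n nodes are counted by C_n; here n = 6. So D = C_6 = 132.
A − B − D = 16796 − 132 − 132 = 16532.

16532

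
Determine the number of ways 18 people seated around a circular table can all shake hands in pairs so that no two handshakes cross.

With 18 = 2·9 people, non-crossing handshake pairings are non-crossing perfect matchings on a circle, counted by C_9.
C_9 = 4862.

4862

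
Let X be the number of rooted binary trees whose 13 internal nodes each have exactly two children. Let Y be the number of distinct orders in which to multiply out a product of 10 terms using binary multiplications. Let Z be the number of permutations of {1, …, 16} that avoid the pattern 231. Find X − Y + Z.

36095708

Full binary trees with n internal nodes are counted by C_n; here n = 13. So X = C_13 = 742900.
Ways to associate a product of 10 factors correspond to binary trees on 10 leaves, so the count is C_9. So Y = C_9 = 4862.
Permutations of [n] avoiding any single length-3 pattern are counted by C_n; here n = 16. So Z = C_16 = 35357670.
X − Y + Z = 742900 − 4862 + 35357670 = 36095708.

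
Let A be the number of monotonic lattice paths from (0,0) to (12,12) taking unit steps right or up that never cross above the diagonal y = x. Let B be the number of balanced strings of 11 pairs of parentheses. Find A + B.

Monotone paths in an n×n grid that stay weakly below the diagonal are counted by C_n; here n = 12. So A = C_12 = 208012.
Balanced strings of n pairs of brackets are counted by C_n; here n = 11. So B = C_11 = 58786.
A + B = 208012 + 58786 = 266798.

266798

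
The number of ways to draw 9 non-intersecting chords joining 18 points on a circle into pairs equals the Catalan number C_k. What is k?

Non-crossing perfect matchings of 2n points on a circle are counted by C_n; with 18 points, n = 9.

9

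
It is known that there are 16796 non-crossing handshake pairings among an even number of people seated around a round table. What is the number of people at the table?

Non-crossing handshake pairings of 2n people are counted by C_n. Since C_10 = 16796, the index is 10.
So n = 10, and there are 2n = 20 people.

20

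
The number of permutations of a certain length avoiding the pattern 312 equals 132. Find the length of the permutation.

Permutations of [n] avoiding a fixed length-3 pattern are counted by C_n; 132 = C_6.

6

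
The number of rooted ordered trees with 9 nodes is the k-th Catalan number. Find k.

Rooted ordered (plane) trees on m nodes have m−1 edges and are counted by C_{m−1}; m = 9 gives C_8.

8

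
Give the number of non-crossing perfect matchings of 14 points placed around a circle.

Non-crossing perfect matchings of 2n points on a circle are counted by C_n; with 14 points, n = 7.
C_7 = C(14,7)/8 = 3432/8 = 429.

429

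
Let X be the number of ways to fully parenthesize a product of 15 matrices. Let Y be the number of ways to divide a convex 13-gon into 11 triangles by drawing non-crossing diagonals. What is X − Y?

Parenthesizations of m factors correspond to full binary trees with m leaves, counted by C_{m−1}; m = 15 gives C_14. So X = C_14 = 2674440.
The number of triangulations of a 13-gon is the Catalan number C_11 (index = sides − 2). So Y = C_11 = 58786.
X − Y = 2674440 − 58786 = 2615654.

2615654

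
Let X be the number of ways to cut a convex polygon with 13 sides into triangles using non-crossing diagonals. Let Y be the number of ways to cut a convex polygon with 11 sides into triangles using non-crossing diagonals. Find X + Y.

A convex 13-gon is triangulated into 11 triangles, and the number of such triangulations is the Catalan number C_{13−2} = C_11. So X = C_11 = 58786.
The number of triangulations of an 11-gon is the Catalan number C_9 (index = sides − 2). So Y = C_9 = 4862.
X + Y = 58786 + 4862 = 63648.

63648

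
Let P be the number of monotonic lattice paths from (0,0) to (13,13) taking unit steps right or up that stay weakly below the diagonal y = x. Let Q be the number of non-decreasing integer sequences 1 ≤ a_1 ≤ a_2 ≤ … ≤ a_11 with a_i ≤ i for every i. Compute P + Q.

Sub-diagonal monotone paths from (0,0) to (13,13) biject with Dyck paths of semilength 13, giving C_13. So P = C_13 = 742900.
Such sub-staircase sequences of length n are counted by C_n; here n = 11. So Q = C_11 = 58786.
P + Q = 742900 + 58786 = 801686.

801686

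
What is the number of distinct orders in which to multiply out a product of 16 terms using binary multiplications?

Parenthesizations of m factors correspond to full binary trees with m leaves, counted by C_{m−1}; m = 16 gives C_15.
C_15 = C(30,15)/16 = 155117520/16 = 9694845.

9694845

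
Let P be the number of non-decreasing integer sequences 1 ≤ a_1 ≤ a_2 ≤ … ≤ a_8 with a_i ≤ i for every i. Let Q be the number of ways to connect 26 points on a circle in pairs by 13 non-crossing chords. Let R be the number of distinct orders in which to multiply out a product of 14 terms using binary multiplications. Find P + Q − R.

1430

Weakly increasing sequences with a_i ≤ i biject with Dyck paths of semilength 8, so there are C_8. So P = C_8 = 1430.
Non-crossing perfect matchings of 2n points on a circle are counted by C_n; with 26 points, n = 13. So Q = C_13 = 742900.
Ways to associate a product of 14 factors correspond to binary trees on 14 leaves, so the count is C_13. So R = C_13 = 742900.
P + Q − R = 1430 + 742900 − 742900 = 1430.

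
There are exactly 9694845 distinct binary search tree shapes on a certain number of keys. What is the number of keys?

Binary search tree shapes on n keys are counted by C_n. The Catalan number equal to 9694845 is C_15.

15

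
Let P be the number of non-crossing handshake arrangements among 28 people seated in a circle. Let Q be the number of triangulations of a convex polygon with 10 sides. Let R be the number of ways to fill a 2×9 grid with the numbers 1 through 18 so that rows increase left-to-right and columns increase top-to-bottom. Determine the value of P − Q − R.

Non-crossing handshake pairings of 2n people are counted by C_n; 28 people gives n = 14. So P = C_14 = 2674440.
A convex 10-gon is triangulated into 8 triangles, and the number of such triangulations is the Catalan number C_{10−2} = C_8. So Q = C_8 = 1430.
By the hook-length formula (or a Dyck-path bijection), SYT of shape 2×9 number C_9. So R = C_9 = 4862.
P − Q − R = 2674440 − 1430 − 4862 = 2668148.

2668148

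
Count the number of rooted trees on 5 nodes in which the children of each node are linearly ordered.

A rooted plane tree on 5 nodes has 4 edges, and such trees are counted by C_4.
C_4 = 14.

14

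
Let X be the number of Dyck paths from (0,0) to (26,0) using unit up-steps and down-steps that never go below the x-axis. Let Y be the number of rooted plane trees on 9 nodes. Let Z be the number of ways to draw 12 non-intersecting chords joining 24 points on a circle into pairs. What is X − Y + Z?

949482

Dyck paths of semilength n (length 2n) are counted by C_n; here n = 13. So X = C_13 = 742900.
Rooted ordered (plane) trees on m nodes have m−1 edges and are counted by C_{m−1}; m = 9 gives C_8. So Y = C_8 = 1430.
Non-crossing perfect matchings of 2n points on a circle are counted by C_n; with 24 points, n = 12. So Z = C_12 = 208012.
X − Y + Z = 742900 − 1430 + 208012 = 949482.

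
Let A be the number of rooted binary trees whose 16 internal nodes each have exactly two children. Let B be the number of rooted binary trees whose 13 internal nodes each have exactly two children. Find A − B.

34614770

The number of full binary trees on 16 internal nodes is the Catalan number C_16. So A = C_16 = 35357670.
Full binary trees with n internal nodes are counted by C_n; here n = 13. So B = C_13 = 742900.
A − B = 35357670 − 742900 = 34614770.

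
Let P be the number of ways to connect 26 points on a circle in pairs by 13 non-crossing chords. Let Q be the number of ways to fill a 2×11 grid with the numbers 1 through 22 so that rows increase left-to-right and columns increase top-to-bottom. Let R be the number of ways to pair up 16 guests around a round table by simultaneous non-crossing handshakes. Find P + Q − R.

Non-crossing perfect matchings of 2n points on a circle are counted by C_n; with 26 points, n = 13. So P = C_13 = 742900.
Standard Young tableaux of shape 2×n are counted by C_n; here n = 11. So Q = C_11 = 58786.
With 16 = 2·8 people, non-crossing handshake pairings are non-crossing perfect matchings on a circle, counted by C_8. So R = C_8 = 1430.
P + Q − R = 742900 + 58786 − 1430 = 800256.

800256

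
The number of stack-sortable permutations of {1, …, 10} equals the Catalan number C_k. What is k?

10

Stack-sortable permutations are exactly the 231-avoiding ones, counted by C_n; here n = 10.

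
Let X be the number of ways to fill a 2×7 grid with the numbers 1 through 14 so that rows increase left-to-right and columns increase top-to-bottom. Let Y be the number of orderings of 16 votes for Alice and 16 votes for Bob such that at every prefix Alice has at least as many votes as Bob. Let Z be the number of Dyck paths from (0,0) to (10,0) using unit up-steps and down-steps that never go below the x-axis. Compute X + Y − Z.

Standard Young tableaux of shape 2×n are counted by C_n; here n = 7. So X = C_7 = 429.
Reading a vote for the leader as '(' and for the other as ')' turns such a sequence into a balanced string of 16 pairs, so the count is C_16. So Y = C_16 = 35357670.
A Dyck path with 5 up-steps and 5 down-steps has semilength 5, so there are C_5 of them. So Z = C_5 = 42.
X + Y − Z = 429 + 35357670 − 42 = 35358057.

35358057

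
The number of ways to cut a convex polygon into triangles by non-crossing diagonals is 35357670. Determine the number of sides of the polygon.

Triangulations of a convex m-gon are counted by C_{m−2}. Since C_16 = 35357670, the index is 16.
So m − 2 = 16, giving m = 18 sides.

18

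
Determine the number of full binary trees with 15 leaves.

2674440

A full binary tree with L leaves has L−1 internal nodes and is counted by C_{L−1}; L = 15 gives C_14.
C_14 = C(28,14)/15 = 40116600/15 = 2674440.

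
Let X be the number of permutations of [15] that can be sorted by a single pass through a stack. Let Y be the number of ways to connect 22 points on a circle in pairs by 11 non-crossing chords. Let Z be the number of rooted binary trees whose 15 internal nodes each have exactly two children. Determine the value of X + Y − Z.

By Knuth's characterisation, the stack-sortable permutations of length 15 are the 231-avoiders, numbering C_15. So X = C_15 = 9694845.
Non-crossing perfect matchings of 2n points on a circle are counted by C_n; with 22 points, n = 11. So Y = C_11 = 58786.
Full binary trees with n internal nodes are counted by C_n; here n = 15. So Z = C_15 = 9694845.
X + Y − Z = 9694845 + 58786 − 9694845 = 58786.

58786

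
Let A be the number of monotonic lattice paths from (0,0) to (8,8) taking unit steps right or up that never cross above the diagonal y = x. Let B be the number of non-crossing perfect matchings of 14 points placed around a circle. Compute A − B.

1001

Monotone paths in an n×n grid that stay weakly below the diagonal are counted by C_n; here n = 8. So A = C_8 = 1430.
Non-crossing perfect matchings of 2n points on a circle are counted by C_n; with 14 points, n = 7. So B = C_7 = 429.
A − B = 1430 − 429 = 1001.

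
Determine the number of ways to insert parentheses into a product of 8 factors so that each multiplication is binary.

429

Ways to associate a product of 8 factors correspond to binary trees on 8 leaves, so the count is C_7.
C_7 = C(14,7)/8 = 3432/8 = 429.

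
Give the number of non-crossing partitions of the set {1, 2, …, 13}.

The non-crossing partitions of [13] form a lattice of size C_13.
C_13 = C_12 · 2(2·12+1)/(12+2) = 208012 · 50/14 = 742900.

742900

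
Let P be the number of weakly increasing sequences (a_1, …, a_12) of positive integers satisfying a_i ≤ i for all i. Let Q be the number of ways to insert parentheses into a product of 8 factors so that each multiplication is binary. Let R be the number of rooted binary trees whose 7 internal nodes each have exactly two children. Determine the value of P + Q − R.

Such sub-staircase sequences of length n are counted by C_n; here n = 12. So P = C_12 = 208012.
Bracketing 8 factors into binary products is counted by C_{8−1} = C_7. So Q = C_7 = 429.
The number of full binary trees on 7 internal nodes is the Catalan number C_7. So R = C_7 = 429.
P + Q − R = 208012 + 429 − 429 = 208012.

208012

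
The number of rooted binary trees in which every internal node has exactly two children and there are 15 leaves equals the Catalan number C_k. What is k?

A full binary tree with L leaves has L−1 internal nodes and is counted by C_{L−1}; L = 15 gives C_14.

14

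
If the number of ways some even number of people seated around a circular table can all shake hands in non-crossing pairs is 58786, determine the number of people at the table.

22

Non-crossing handshake pairings of 2n people are counted by C_n. Since C_11 = 58786, the index is 11.
So n = 11, and there are 2n = 22 people.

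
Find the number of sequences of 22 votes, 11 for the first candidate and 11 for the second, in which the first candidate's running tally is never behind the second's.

58786

Reading a vote for the leader as '(' and for the other as ')' turns such a sequence into a balanced string of 11 pairs, so the count is C_11.
C_11 = C_10 · 2(2·10+1)/(10+2) = 16796 · 42/12 = 58786.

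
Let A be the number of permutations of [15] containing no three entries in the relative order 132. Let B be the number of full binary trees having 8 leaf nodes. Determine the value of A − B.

Permutations of [n] avoiding any single length-3 pattern are counted by C_n; here n = 15. So A = C_15 = 9694845.
Full binary trees with 8 leaves have 8−1 = 7 internal nodes, so there are C_7 of them. So B = C_7 = 429.
A − B = 9694845 − 429 = 9694416.

9694416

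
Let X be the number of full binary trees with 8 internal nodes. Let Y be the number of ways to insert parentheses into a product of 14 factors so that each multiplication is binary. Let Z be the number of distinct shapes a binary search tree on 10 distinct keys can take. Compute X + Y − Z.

Full binary trees with n internal nodes are counted by C_n; here n = 8. So X = C_8 = 1430.
Bracketing 14 factors into binary products is counted by C_{14−1} = C_13. So Y = C_13 = 742900.
Binary trees (left/right distinguished) on n nodes are counted by C_n; here n = 10. So Z = C_10 = 16796.
X + Y − Z = 1430 + 742900 − 16796 = 727534.

727534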